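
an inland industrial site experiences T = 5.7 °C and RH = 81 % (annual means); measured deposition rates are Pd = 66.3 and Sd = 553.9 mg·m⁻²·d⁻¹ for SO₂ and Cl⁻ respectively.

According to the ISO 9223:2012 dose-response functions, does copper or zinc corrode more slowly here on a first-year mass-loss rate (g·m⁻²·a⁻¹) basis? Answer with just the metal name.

copper: f(T) = +0.126·(T−10) [T≤10 °C] = -0.5418
  sulphur-dioxide contribution → 1.092 μm/a
  chloride contribution → 1.378 μm/a
  total first-year rate 2.469 μm/a
  mass loss = 2.469 μm/a × 8.96 g/cm³ = 22.12 g·m⁻²·a⁻¹
zinc: temperature factor f = +0.038·(-4.3) = -0.1634
  sulphur-dioxide contribution → 2.879 μm/a
  chloride contribution → 1.989 μm/a
  total first-year rate 4.868 μm/a
  mass loss = 4.868 μm/a × 7.14 g/cm³ = 34.76 g·m⁻²·a⁻¹
Ordering by g·m⁻²·a⁻¹: zinc (34.8) > copper (22.1)

copper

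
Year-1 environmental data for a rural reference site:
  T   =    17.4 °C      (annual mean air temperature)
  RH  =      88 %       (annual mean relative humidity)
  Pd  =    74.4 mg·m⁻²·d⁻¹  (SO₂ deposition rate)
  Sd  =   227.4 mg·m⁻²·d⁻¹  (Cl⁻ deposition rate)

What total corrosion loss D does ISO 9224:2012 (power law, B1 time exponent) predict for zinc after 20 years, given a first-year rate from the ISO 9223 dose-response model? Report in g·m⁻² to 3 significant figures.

D(20) = 517 g·m⁻²

zinc: T>10 °C ⇒ hinge -0.071·(17.4−10) = -0.5254
  Pd branch = 0.0129·Pd^0.44·e^(0.046·RH+f) = 2.91 μm/a
  Cl⁻ term: 0.0175·227.4^0.57·exp(0.008·88+0.085·17.4) = 3.424
  r_corr = 2.91 + 3.424 = 6.334 μm/a
Long-term exponent b (ISO 9224 Table 2, B1) = 0.813
  D(20) = 6.334 × 20^0.813 = 6.334 × 11.42 = 72.34 μm
  Mass loss = 72.34 μm × 7.14 g/cm³ = 516.5 g·m⁻²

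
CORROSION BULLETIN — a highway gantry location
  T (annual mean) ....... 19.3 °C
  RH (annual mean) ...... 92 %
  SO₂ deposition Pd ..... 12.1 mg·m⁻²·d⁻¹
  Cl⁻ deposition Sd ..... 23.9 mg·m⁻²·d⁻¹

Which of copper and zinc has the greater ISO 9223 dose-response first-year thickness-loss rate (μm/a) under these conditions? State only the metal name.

copper: temperature factor f = -0.080·(9.3) = -0.7440
  SO₂ term: 0.0053·12.1^0.26·exp(0.059·92-0.7440) = 1.097
  Sd branch = 0.01025·Sd^0.27·e^(0.036·RH+0.049·T) = 1.706 μm/a
  r_corr = 1.097 + 1.706 = 2.803 μm/a
zinc: temperature factor f = -0.071·(9.3) = -0.6603
  Pd branch = 0.0129·Pd^0.44·e^(0.046·RH+f) = 1.375 μm/a
  Sd branch = 0.0175·Sd^0.57·e^(0.008·RH+0.085·T) = 1.15 μm/a
  r_corr = 1.375 + 1.15 = 2.525 μm/a
Ordering by μm/a: copper (2.8) > zinc (2.52)

copper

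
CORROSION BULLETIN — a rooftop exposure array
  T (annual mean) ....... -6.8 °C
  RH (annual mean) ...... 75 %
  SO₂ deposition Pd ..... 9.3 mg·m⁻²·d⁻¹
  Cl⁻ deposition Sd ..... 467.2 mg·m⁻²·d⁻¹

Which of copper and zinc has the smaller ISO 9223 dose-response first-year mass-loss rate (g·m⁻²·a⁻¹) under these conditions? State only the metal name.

copper: T≤10 °C ⇒ hinge +0.126·(-6.8−10) = -2.1168
  Pd branch = 0.0053·Pd^0.26·e^(0.059·RH+f) = 0.09517 μm/a
  Sd branch = 0.01025·Sd^0.27·e^(0.036·RH+0.049·T) = 0.5746 μm/a
  sum: 0.09517 + 0.5746 → r_corr = 0.6698 μm/a
  mass loss = 0.6698 μm/a × 8.96 g/cm³ = 6.001 g·m⁻²·a⁻¹
zinc: temperature factor f = +0.038·(-16.8) = -0.6384
  Pd branch = 0.0129·Pd^0.44·e^(0.046·RH+f) = 0.5725 μm/a
  Sd branch = 0.0175·Sd^0.57·e^(0.008·RH+0.085·T) = 0.5946 μm/a
  r_corr = 0.5725 + 0.5946 = 1.167 μm/a
  mass loss = 1.167 μm/a × 7.14 g/cm³ = 8.333 g·m⁻²·a⁻¹
Ordering by g·m⁻²·a⁻¹: zinc (8.33) > copper (6)

copper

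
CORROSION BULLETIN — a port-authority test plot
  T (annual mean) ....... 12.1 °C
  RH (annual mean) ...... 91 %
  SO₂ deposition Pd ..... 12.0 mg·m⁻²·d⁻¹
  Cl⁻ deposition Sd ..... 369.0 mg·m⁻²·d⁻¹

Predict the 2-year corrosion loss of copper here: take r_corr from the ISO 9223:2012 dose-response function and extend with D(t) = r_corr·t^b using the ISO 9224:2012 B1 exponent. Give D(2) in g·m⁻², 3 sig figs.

copper: f(T) = -0.080·(T−10) [T>10 °C] = -0.1680
  SO₂ term: 0.0053·12.0^0.26·exp(0.059·91-0.1680) = 1.835
  Sd branch = 0.01025·Sd^0.27·e^(0.036·RH+0.049·T) = 2.421 μm/a
  sum: 1.835 + 2.421 → r_corr = 4.256 μm/a
Long-term exponent b (ISO 9224 Table 2, B1) = 0.667
  D(2) = 4.256 × 2^0.667 = 4.256 × 1.588 = 6.758 μm
  Mass loss = 6.758 μm × 8.96 g/cm³ = 60.55 g·m⁻²

D(2) = 60.6 g·m⁻²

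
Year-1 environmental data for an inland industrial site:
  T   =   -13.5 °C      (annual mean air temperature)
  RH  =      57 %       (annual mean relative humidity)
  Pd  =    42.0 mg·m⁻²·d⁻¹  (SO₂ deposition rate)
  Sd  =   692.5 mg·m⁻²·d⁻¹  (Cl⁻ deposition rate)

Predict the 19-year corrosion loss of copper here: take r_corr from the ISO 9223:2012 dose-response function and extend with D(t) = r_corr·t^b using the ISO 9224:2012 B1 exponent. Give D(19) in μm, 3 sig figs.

D(19) = 1.86 μm

copper: T≤10 °C ⇒ hinge +0.126·(-13.5−10) = -2.9610
  Pd branch = 0.0053·Pd^0.26·e^(0.059·RH+f) = 0.02094 μm/a
  Sd branch = 0.01025·Sd^0.27·e^(0.036·RH+0.049·T) = 0.2407 μm/a
  sum: 0.02094 + 0.2407 → r_corr = 0.2617 μm/a
Power-law: D(19) = r_corr · 19^0.667
  D(19) = 0.2617 × 19^0.667 = 0.2617 × 7.127 = 1.865 μm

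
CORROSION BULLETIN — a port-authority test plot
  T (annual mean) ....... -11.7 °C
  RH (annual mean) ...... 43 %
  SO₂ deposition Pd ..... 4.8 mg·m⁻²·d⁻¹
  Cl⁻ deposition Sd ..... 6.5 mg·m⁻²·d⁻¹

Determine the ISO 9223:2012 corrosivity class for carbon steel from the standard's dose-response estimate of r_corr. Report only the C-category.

carbon steel: f(T) = +0.150·(T−10) [T≤10 °C] = -3.2550
  Pd branch = 1.77·Pd^0.52·e^(0.02·RH+f) = 0.3648 μm/a
  Cl⁻ term: 0.102·6.5^0.62·exp(0.033·43+0.04·-11.7) = 0.8426
  sum: 0.3648 + 0.8426 → r_corr = 1.207 μm/a
1.21 μm/a falls in (0, 1.3] for carbon steel → category C1

C1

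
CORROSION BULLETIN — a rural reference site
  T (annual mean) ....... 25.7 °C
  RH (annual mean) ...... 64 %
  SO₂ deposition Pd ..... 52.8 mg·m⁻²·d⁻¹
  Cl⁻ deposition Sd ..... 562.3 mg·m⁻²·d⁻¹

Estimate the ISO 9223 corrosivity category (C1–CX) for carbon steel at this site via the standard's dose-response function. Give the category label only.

carbon steel: f(T) = -0.054·(T−10) [T>10 °C] = -0.8478
  SO₂ term: 1.77·52.8^0.52·exp(0.02·64-0.8478) = 21.45
  Sd branch = 0.102·Sd^0.62·e^(0.033·RH+0.04·T) = 119.5 μm/a
  r_corr = 21.45 + 119.5 = 140.9 μm/a
ISO 9223 Table 2 (carbon steel): 80 < 141 ≤ 200 μm/a ⇒ C5

C5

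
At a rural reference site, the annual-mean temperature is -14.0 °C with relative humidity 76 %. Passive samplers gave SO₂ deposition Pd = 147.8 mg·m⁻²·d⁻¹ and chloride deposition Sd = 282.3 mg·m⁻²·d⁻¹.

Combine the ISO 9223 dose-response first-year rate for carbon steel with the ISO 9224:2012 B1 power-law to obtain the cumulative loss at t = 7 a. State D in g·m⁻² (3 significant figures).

carbon steel: temperature factor f = +0.150·(-24.0) = -3.6000
  sulphur-dioxide contribution → 2.971 μm/a
  chloride contribution → 23.66 μm/a
  total first-year rate 26.63 μm/a
Long-term exponent b (ISO 9224 Table 2, B1) = 0.523
  D(7) = 26.63 × 7^0.523 = 26.63 × 2.767 = 73.69 μm
  Mass loss = 73.69 μm × 7.85 g/cm³ = 578.5 g·m⁻²

D(7) = 578 g·m⁻²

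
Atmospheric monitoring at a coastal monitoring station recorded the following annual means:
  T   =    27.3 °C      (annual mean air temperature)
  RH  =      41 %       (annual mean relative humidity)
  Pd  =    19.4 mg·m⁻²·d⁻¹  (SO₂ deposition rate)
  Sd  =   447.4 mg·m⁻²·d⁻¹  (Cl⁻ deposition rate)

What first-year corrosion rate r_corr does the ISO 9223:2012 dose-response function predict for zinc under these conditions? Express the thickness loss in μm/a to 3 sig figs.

zinc: T>10 °C ⇒ hinge -0.071·(27.3−10) = -1.2283
  SO₂ term: 0.0129·19.4^0.44·exp(0.046·41-1.2283) = 0.0918
  Cl⁻ term: 0.0175·447.4^0.57·exp(0.008·41+0.085·27.3) = 8.02
  r_corr = 0.0918 + 8.02 = 8.112 μm/a

r_corr = 8.11 μm/a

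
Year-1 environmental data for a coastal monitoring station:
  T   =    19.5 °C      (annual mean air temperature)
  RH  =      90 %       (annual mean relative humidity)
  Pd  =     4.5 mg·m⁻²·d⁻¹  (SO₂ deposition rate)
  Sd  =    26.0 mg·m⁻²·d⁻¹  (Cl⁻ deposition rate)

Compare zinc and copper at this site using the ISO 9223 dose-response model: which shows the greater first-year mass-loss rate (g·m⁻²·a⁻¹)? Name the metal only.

copper

zinc: T>10 °C ⇒ hinge -0.071·(19.5−10) = -0.6745
  Pd branch = 0.0129·Pd^0.44·e^(0.046·RH+f) = 0.7999 μm/a
  Sd branch = 0.0175·Sd^0.57·e^(0.008·RH+0.085·T) = 1.208 μm/a
  sum: 0.7999 + 1.208 → r_corr = 2.008 μm/a
  mass loss = 2.008 μm/a × 7.14 g/cm³ = 14.34 g·m⁻²·a⁻¹
copper: T>10 °C ⇒ hinge -0.080·(19.5−10) = -0.7600
  Pd branch = 0.0053·Pd^0.26·e^(0.059·RH+f) = 0.7416 μm/a
  Sd branch = 0.01025·Sd^0.27·e^(0.036·RH+0.049·T) = 1.64 μm/a
  r_corr = 0.7416 + 1.64 = 2.382 μm/a
  mass loss = 2.382 μm/a × 8.96 g/cm³ = 21.34 g·m⁻²·a⁻¹
Ordering by g·m⁻²·a⁻¹: copper (21.3) > zinc (14.3)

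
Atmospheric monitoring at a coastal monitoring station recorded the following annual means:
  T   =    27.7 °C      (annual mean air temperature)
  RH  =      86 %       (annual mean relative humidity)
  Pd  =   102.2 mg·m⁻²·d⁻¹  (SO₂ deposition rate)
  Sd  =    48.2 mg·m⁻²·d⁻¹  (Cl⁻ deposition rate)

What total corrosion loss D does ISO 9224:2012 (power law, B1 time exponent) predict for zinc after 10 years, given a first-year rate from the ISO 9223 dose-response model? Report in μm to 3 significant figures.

zinc: f(T) = -0.071·(T−10) [T>10 °C] = -1.2567
  SO₂ term: 0.0129·102.2^0.44·exp(0.046·86-1.2567) = 1.469
  Cl⁻ term: 0.0175·48.2^0.57·exp(0.008·86+0.085·27.7) = 3.34
  sum: 1.469 + 3.34 → r_corr = 4.809 μm/a
Long-term exponent b (ISO 9224 Table 2, B1) = 0.813
  D(10) = 4.809 × 10^0.813 = 4.809 × 6.501 = 31.26 μm

D(10) = 31.3 μm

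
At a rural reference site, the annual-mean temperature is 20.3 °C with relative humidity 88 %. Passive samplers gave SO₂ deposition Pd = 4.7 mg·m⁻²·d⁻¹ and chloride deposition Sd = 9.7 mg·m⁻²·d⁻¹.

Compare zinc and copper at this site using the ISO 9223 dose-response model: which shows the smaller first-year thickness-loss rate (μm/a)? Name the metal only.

zinc

zinc: f(T) = -0.071·(T−10) [T>10 °C] = -0.7313
  Pd branch = 0.0129·Pd^0.44·e^(0.046·RH+f) = 0.7026 μm/a
  Sd branch = 0.0175·Sd^0.57·e^(0.008·RH+0.085·T) = 0.7255 μm/a
  sum: 0.7026 + 0.7255 → r_corr = 1.428 μm/a
copper: f(T) = -0.080·(T−10) [T>10 °C] = -0.8240
  SO₂ term: 0.0053·4.7^0.26·exp(0.059·88-0.8240) = 0.6252
  Sd branch = 0.01025·Sd^0.27·e^(0.036·RH+0.049·T) = 1.216 μm/a
  sum: 0.6252 + 1.216 → r_corr = 1.841 μm/a
Ordering by μm/a: copper (1.84) > zinc (1.43)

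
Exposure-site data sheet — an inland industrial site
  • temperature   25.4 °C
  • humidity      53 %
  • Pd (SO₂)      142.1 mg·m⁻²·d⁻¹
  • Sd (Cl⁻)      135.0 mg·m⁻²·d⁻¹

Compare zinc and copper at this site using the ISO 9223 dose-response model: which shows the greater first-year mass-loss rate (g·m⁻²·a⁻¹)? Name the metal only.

zinc

zinc: temperature factor f = -0.071·(15.4) = -1.0934
  SO₂ term: 0.0129·142.1^0.44·exp(0.046·53-1.0934) = 0.4382
  Sd branch = 0.0175·Sd^0.57·e^(0.008·RH+0.085·T) = 3.794 μm/a
  r_corr = 0.4382 + 3.794 = 4.232 μm/a
  mass loss = 4.232 μm/a × 7.14 g/cm³ = 30.22 g·m⁻²·a⁻¹
copper: f(T) = -0.080·(T−10) [T>10 °C] = -1.2320
  Pd branch = 0.0053·Pd^0.26·e^(0.059·RH+f) = 0.1279 μm/a
  Sd branch = 0.01025·Sd^0.27·e^(0.036·RH+0.049·T) = 0.9017 μm/a
  r_corr = 0.1279 + 0.9017 = 1.03 μm/a
  mass loss = 1.03 μm/a × 8.96 g/cm³ = 9.226 g·m⁻²·a⁻¹
Ordering by g·m⁻²·a⁻¹: zinc (30.2) > copper (9.23)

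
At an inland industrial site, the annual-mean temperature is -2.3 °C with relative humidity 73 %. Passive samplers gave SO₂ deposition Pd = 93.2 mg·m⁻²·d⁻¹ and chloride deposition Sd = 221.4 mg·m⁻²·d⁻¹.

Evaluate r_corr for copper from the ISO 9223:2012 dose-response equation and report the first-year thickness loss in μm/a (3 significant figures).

copper: temperature factor f = +0.126·(-12.3) = -1.5498
  sulphur-dioxide contribution → 0.2715 μm/a
  chloride contribution → 0.5449 μm/a
  total first-year rate 0.8164 μm/a

r_corr = 0.816 μm/a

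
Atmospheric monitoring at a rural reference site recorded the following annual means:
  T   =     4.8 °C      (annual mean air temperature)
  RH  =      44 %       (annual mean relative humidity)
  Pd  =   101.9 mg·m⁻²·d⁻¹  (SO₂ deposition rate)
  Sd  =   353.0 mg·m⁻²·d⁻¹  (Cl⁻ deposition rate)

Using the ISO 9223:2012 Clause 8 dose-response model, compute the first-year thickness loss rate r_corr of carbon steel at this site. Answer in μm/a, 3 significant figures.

r_corr = 41.7 μm/a

carbon steel: T≤10 °C ⇒ hinge +0.150·(4.8−10) = -0.7800
  SO₂ term: 1.77·101.9^0.52·exp(0.02·44-0.7800) = 21.66
  Cl⁻ term: 0.102·353.0^0.62·exp(0.033·44+0.04·4.8) = 20.05
  r_corr = 21.66 + 20.05 = 41.71 μm/a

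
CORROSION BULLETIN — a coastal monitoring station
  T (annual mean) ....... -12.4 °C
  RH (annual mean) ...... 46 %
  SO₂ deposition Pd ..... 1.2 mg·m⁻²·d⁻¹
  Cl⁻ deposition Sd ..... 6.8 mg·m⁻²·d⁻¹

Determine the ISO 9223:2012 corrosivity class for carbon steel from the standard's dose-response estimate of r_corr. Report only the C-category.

carbon steel: temperature factor f = +0.150·(-22.4) = -3.3600
  SO₂ term: 1.77·1.2^0.52·exp(0.02·46-3.3600) = 0.1696
  Cl⁻ term: 0.102·6.8^0.62·exp(0.033·46+0.04·-12.4) = 0.9303
  r_corr = 0.1696 + 0.9303 = 1.1 μm/a
ISO 9223 Table 2 (carbon steel): 0 < 1.1 ≤ 1.3 μm/a ⇒ C1

C1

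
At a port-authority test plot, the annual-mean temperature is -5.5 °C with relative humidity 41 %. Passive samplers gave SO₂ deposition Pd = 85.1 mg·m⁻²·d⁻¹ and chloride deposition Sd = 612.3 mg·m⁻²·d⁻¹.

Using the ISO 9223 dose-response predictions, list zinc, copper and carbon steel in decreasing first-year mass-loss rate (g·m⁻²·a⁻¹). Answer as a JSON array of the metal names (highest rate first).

zinc: f(T) = +0.038·(T−10) [T≤10 °C] = -0.5890
  sulphur-dioxide contribution → 0.3335 μm/a
  chloride contribution → 0.5902 μm/a
  total first-year rate 0.9237 μm/a
  mass loss = 0.9237 μm/a × 7.14 g/cm³ = 6.595 g·m⁻²·a⁻¹
copper: temperature factor f = +0.126·(-15.5) = -1.9530
  sulphur-dioxide contribution → 0.02682 μm/a
  chloride contribution → 0.1937 μm/a
  ⇒ r_corr(copper) = 0.2205 μm/a
  mass loss = 0.2205 μm/a × 8.96 g/cm³ = 1.976 g·m⁻²·a⁻¹
carbon steel: temperature factor f = +0.150·(-15.5) = -2.3250
  sulphur-dioxide contribution → 3.962 μm/a
  chloride contribution → 16.93 μm/a
  total first-year rate 20.89 μm/a
  mass loss = 20.89 μm/a × 7.85 g/cm³ = 164 g·m⁻²·a⁻¹
Ordering by g·m⁻²·a⁻¹: carbon steel (164) > zinc (6.6) > copper (1.98)

["carbon steel", "zinc", "copper"]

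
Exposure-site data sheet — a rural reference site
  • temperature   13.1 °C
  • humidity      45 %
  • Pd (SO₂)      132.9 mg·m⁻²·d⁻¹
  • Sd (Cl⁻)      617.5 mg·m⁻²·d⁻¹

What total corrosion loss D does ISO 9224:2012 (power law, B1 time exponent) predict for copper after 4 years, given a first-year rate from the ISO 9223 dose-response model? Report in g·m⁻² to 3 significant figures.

copper: temperature factor f = -0.080·(3.1) = -0.2480
  sulphur-dioxide contribution → 0.2098 μm/a
  chloride contribution → 0.5579 μm/a
  total first-year rate 0.7676 μm/a
Power-law: D(4) = r_corr · 4^0.667
  D(4) = 0.7676 × 4^0.667 = 0.7676 × 2.521 = 1.935 μm
  Mass loss = 1.935 μm × 8.96 g/cm³ = 17.34 g·m⁻²

D(4) = 17.3 g·m⁻²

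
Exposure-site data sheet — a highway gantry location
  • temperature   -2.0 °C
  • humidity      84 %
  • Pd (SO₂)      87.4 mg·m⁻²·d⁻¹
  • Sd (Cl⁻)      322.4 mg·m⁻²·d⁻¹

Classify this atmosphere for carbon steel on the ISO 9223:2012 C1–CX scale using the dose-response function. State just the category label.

carbon steel: T≤10 °C ⇒ hinge +0.150·(-2.0−10) = -1.8000
  sulphur-dioxide contribution → 16.05 μm/a
  chloride contribution → 54.07 μm/a
  ⇒ r_corr(carbon steel) = 70.12 μm/a
70.1 μm/a falls in (50, 80] for carbon steel → category C4

C4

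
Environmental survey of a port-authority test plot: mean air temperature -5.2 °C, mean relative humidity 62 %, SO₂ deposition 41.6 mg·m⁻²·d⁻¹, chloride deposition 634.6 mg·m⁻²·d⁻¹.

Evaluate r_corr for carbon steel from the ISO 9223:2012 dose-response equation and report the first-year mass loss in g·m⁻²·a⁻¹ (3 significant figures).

r_corr = 309 g·m⁻²·a⁻¹

carbon steel: temperature factor f = +0.150·(-15.2) = -2.2800
  SO₂ term: 1.77·41.6^0.52·exp(0.02·62-2.2800) = 4.347
  Sd branch = 0.102·Sd^0.62·e^(0.033·RH+0.04·T) = 35.03 μm/a
  sum: 4.347 + 35.03 → r_corr = 39.37 μm/a
Convert to mass loss: 39.37 μm/a × 7.85 g/cm³ = 309.1 g·m⁻²·a⁻¹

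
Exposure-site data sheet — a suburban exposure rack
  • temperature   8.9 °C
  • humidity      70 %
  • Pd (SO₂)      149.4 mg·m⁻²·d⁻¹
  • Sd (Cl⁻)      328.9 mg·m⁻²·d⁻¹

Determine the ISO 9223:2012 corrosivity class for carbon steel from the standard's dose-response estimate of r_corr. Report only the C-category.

C5

carbon steel: T≤10 °C ⇒ hinge +0.150·(8.9−10) = -0.1650
  sulphur-dioxide contribution → 82.22 μm/a
  chloride contribution → 53.33 μm/a
  ⇒ r_corr(carbon steel) = 135.6 μm/a
136 μm/a falls in (80, 200] for carbon steel → category C5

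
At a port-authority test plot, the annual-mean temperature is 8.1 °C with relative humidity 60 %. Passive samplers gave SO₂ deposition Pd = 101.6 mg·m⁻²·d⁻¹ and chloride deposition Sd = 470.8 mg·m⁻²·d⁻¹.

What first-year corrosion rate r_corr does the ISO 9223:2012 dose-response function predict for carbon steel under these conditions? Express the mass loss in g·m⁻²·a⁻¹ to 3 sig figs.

r_corr = 748 g·m⁻²·a⁻¹

carbon steel: temperature factor f = +0.150·(-1.9) = -0.2850
  SO₂ term: 1.77·101.6^0.52·exp(0.02·60-0.2850) = 48.86
  Cl⁻ term: 0.102·470.8^0.62·exp(0.033·60+0.04·8.1) = 46.38
  r_corr = 48.86 + 46.38 = 95.24 μm/a
Convert to mass loss: 95.24 μm/a × 7.85 g/cm³ = 747.7 g·m⁻²·a⁻¹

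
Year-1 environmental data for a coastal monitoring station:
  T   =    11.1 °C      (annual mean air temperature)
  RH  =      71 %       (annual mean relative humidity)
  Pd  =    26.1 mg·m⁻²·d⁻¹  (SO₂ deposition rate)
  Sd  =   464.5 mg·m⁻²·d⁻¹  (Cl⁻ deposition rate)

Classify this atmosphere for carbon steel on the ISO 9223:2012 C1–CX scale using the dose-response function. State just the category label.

carbon steel: temperature factor f = -0.054·(1.1) = -0.0594
  Pd branch = 1.77·Pd^0.52·e^(0.02·RH+f) = 37.63 μm/a
  Sd branch = 0.102·Sd^0.62·e^(0.033·RH+0.04·T) = 74.56 μm/a
  sum: 37.63 + 74.56 → r_corr = 112.2 μm/a
Category bounds: 80…200 μm/a bracket r_corr ⇒ C5

C5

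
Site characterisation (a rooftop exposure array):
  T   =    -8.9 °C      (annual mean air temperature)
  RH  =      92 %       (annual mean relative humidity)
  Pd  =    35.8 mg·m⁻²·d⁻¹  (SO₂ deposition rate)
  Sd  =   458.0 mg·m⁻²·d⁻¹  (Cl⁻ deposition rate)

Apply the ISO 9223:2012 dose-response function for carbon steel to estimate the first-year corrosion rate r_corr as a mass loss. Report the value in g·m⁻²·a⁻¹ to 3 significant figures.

carbon steel: T≤10 °C ⇒ hinge +0.150·(-8.9−10) = -2.8350
  SO₂ term: 1.77·35.8^0.52·exp(0.02·92-2.8350) = 4.206
  Sd branch = 0.102·Sd^0.62·e^(0.033·RH+0.04·T) = 66.41 μm/a
  sum: 4.206 + 66.41 → r_corr = 70.62 μm/a
Convert to mass loss: 70.62 μm/a × 7.85 g/cm³ = 554.4 g·m⁻²·a⁻¹

r_corr = 554 g·m⁻²·a⁻¹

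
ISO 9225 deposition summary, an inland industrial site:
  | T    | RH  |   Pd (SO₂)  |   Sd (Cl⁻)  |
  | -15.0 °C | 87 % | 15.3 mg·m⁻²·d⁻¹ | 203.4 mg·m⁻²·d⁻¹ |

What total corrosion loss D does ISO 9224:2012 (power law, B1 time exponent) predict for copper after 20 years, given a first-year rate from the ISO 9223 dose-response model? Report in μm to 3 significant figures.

D(20) = 4.07 μm

copper: T≤10 °C ⇒ hinge +0.126·(-15.0−10) = -3.1500
  sulphur-dioxide contribution → 0.07825 μm/a
  chloride contribution → 0.4731 μm/a
  total first-year rate 0.5514 μm/a
Power-law: D(20) = r_corr · 20^0.667
  D(20) = 0.5514 × 20^0.667 = 0.5514 × 7.375 = 4.067 μm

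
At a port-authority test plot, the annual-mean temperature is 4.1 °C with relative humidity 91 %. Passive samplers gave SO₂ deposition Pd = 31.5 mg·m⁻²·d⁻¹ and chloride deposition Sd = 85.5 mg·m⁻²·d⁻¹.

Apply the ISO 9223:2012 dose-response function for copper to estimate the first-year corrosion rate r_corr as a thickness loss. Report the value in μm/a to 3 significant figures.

copper: temperature factor f = +0.126·(-5.9) = -0.7434
  SO₂ term: 0.0053·31.5^0.26·exp(0.059·91-0.7434) = 1.327
  Cl⁻ term: 0.01025·85.5^0.27·exp(0.036·91+0.049·4.1) = 1.102
  sum: 1.327 + 1.102 → r_corr = 2.429 μm/a

r_corr = 2.43 μm/a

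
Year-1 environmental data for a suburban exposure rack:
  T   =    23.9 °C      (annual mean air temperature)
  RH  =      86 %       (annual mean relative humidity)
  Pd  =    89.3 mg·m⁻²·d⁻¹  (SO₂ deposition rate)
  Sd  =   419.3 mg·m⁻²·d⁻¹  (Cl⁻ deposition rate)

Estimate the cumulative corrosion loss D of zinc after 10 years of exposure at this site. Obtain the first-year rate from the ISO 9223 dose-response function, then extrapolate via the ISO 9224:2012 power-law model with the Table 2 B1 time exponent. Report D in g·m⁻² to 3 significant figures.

zinc: temperature factor f = -0.071·(13.9) = -0.9869
  SO₂ term: 0.0129·89.3^0.44·exp(0.046·86-0.9869) = 1.813
  Cl⁻ term: 0.0175·419.3^0.57·exp(0.008·86+0.085·23.9) = 8.297
  sum: 1.813 + 8.297 → r_corr = 10.11 μm/a
ISO 9224: D(t) = r_corr · t^b with b = 0.813 (zinc, B1)
  D(10) = 10.11 × 10^0.813 = 10.11 × 6.501 = 65.73 μm
  Mass loss = 65.73 μm × 7.14 g/cm³ = 469.3 g·m⁻²

D(10) = 469 g·m⁻²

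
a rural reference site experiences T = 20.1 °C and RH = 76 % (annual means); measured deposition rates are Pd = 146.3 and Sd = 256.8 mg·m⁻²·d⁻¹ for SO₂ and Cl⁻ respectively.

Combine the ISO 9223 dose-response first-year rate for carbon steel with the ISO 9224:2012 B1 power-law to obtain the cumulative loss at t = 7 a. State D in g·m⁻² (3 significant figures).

D(7) = 3.26e+03 g·m⁻²

carbon steel: temperature factor f = -0.054·(10.1) = -0.5454
  Pd branch = 1.77·Pd^0.52·e^(0.02·RH+f) = 62.69 μm/a
  Sd branch = 0.102·Sd^0.62·e^(0.033·RH+0.04·T) = 87.28 μm/a
  sum: 62.69 + 87.28 → r_corr = 150 μm/a
Long-term exponent b (ISO 9224 Table 2, B1) = 0.523
  D(7) = 150 × 7^0.523 = 150 × 2.767 = 414.9 μm
  Mass loss = 414.9 μm × 7.85 g/cm³ = 3257 g·m⁻²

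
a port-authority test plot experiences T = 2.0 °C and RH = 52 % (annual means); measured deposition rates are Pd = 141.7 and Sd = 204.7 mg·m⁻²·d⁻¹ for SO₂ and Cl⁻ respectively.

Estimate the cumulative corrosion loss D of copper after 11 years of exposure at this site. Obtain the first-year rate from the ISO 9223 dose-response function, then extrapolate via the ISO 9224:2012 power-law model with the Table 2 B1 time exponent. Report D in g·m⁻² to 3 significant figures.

D(11) = 20.4 g·m⁻²

copper: T≤10 °C ⇒ hinge +0.126·(2.0−10) = -1.0080
  Pd branch = 0.0053·Pd^0.26·e^(0.059·RH+f) = 0.1508 μm/a
  Cl⁻ term: 0.01025·204.7^0.27·exp(0.036·52+0.049·2.0) = 0.3092
  r_corr = 0.1508 + 0.3092 = 0.46 μm/a
Power-law: D(11) = r_corr · 11^0.667
  D(11) = 0.46 × 11^0.667 = 0.46 × 4.95 = 2.277 μm
  Mass loss = 2.277 μm × 8.96 g/cm³ = 20.4 g·m⁻²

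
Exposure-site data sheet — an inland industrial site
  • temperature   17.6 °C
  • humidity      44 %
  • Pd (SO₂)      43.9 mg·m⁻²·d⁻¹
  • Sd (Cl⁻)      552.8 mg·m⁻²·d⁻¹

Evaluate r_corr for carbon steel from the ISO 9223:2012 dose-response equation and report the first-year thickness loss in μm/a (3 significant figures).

carbon steel: temperature factor f = -0.054·(7.6) = -0.4104
  SO₂ term: 1.77·43.9^0.52·exp(0.02·44-0.4104) = 20.23
  Cl⁻ term: 0.102·552.8^0.62·exp(0.033·44+0.04·17.6) = 44.19
  sum: 20.23 + 44.19 → r_corr = 64.42 μm/a

r_corr = 64.4 μm/a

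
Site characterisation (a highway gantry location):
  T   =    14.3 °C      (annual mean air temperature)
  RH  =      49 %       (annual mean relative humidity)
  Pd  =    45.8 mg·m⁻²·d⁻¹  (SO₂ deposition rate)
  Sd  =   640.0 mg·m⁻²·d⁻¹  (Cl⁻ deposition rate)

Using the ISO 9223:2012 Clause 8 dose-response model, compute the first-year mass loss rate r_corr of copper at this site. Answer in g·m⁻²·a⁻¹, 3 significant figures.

r_corr = 7.82 g·m⁻²·a⁻¹

copper: temperature factor f = -0.080·(4.3) = -0.3440
  sulphur-dioxide contribution → 0.1829 μm/a
  chloride contribution → 0.6899 μm/a
  total first-year rate 0.8728 μm/a
Convert to mass loss: 0.8728 μm/a × 8.96 g/cm³ = 7.821 g·m⁻²·a⁻¹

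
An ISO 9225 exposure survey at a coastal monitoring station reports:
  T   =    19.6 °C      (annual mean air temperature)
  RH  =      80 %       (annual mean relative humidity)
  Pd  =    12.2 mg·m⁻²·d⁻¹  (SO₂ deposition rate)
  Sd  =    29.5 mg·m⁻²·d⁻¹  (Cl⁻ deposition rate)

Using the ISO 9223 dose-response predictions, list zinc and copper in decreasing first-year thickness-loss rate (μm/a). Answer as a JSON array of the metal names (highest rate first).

zinc: f(T) = -0.071·(T−10) [T>10 °C] = -0.6816
  Pd branch = 0.0129·Pd^0.44·e^(0.046·RH+f) = 0.7776 μm/a
  Sd branch = 0.0175·Sd^0.57·e^(0.008·RH+0.085·T) = 1.209 μm/a
  sum: 0.7776 + 1.209 → r_corr = 1.986 μm/a
copper: temperature factor f = -0.080·(9.6) = -0.7680
  Pd branch = 0.0053·Pd^0.26·e^(0.059·RH+f) = 0.5285 μm/a
  Sd branch = 0.01025·Sd^0.27·e^(0.036·RH+0.049·T) = 1.19 μm/a
  r_corr = 0.5285 + 1.19 = 1.718 μm/a
Ordering by μm/a: zinc (1.99) > copper (1.72)

["zinc", "copper"]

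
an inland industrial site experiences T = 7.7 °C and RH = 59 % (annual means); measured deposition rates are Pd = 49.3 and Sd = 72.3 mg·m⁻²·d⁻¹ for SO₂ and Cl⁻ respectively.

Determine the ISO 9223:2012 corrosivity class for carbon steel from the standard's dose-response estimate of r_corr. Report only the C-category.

carbon steel: temperature factor f = +0.150·(-2.3) = -0.3450
  SO₂ term: 1.77·49.3^0.52·exp(0.02·59-0.3450) = 30.97
  Sd branch = 0.102·Sd^0.62·e^(0.033·RH+0.04·T) = 13.82 μm/a
  sum: 30.97 + 13.82 → r_corr = 44.79 μm/a
44.8 μm/a falls in (25, 50] for carbon steel → category C3

C3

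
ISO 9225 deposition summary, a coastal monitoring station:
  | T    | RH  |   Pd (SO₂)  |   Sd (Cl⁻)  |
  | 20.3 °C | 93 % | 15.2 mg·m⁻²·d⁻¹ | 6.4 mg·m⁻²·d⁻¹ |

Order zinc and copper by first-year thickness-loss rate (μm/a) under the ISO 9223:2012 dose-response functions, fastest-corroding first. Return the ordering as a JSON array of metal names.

zinc: f(T) = -0.071·(T−10) [T>10 °C] = -0.7313
  Pd branch = 0.0129·Pd^0.44·e^(0.046·RH+f) = 1.482 μm/a
  Cl⁻ term: 0.0175·6.4^0.57·exp(0.008·93+0.085·20.3) = 0.5957
  r_corr = 1.482 + 0.5957 = 2.078 μm/a
copper: T>10 °C ⇒ hinge -0.080·(20.3−10) = -0.8240
  SO₂ term: 0.0053·15.2^0.26·exp(0.059·93-0.8240) = 1.139
  Sd branch = 0.01025·Sd^0.27·e^(0.036·RH+0.049·T) = 1.301 μm/a
  sum: 1.139 + 1.301 → r_corr = 2.441 μm/a
Ordering by μm/a: copper (2.44) > zinc (2.08)

["copper", "zinc"]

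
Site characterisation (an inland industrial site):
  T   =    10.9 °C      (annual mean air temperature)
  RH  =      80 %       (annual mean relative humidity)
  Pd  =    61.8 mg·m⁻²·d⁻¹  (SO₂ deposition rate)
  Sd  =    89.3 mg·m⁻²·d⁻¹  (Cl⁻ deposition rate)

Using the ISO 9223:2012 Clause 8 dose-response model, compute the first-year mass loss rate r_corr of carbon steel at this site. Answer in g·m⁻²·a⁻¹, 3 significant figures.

carbon steel: temperature factor f = -0.054·(0.9) = -0.0486
  Pd branch = 1.77·Pd^0.52·e^(0.02·RH+f) = 71.29 μm/a
  Cl⁻ term: 0.102·89.3^0.62·exp(0.033·80+0.04·10.9) = 35.81
  r_corr = 71.29 + 35.81 = 107.1 μm/a
Convert to mass loss: 107.1 μm/a × 7.85 g/cm³ = 840.8 g·m⁻²·a⁻¹

r_corr = 841 g·m⁻²·a⁻¹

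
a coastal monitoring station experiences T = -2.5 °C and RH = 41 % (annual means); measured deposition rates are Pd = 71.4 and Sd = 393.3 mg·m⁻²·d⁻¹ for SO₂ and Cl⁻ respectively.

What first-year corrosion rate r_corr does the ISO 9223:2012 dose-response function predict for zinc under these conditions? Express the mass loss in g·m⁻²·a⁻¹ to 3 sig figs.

zinc: T≤10 °C ⇒ hinge +0.038·(-2.5−10) = -0.4750
  SO₂ term: 0.0129·71.4^0.44·exp(0.046·41-0.4750) = 0.3459
  Cl⁻ term: 0.0175·393.3^0.57·exp(0.008·41+0.085·-2.5) = 0.5918
  sum: 0.3459 + 0.5918 → r_corr = 0.9378 μm/a
Convert to mass loss: 0.9378 μm/a × 7.14 g/cm³ = 6.696 g·m⁻²·a⁻¹

r_corr = 6.70 g·m⁻²·a⁻¹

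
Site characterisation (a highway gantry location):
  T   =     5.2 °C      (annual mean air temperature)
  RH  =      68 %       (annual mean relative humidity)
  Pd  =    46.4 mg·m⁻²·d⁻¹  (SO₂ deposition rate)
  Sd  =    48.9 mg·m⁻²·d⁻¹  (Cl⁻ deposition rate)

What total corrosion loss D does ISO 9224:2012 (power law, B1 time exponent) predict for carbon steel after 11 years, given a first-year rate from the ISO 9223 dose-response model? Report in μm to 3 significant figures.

carbon steel: f(T) = +0.150·(T−10) [T≤10 °C] = -0.7200
  Pd branch = 1.77·Pd^0.52·e^(0.02·RH+f) = 24.69 μm/a
  Sd branch = 0.102·Sd^0.62·e^(0.033·RH+0.04·T) = 13.21 μm/a
  r_corr = 24.69 + 13.21 = 37.9 μm/a
Long-term exponent b (ISO 9224 Table 2, B1) = 0.523
  D(11) = 37.9 × 11^0.523 = 37.9 × 3.505 = 132.8 μm

D(11) = 133 μm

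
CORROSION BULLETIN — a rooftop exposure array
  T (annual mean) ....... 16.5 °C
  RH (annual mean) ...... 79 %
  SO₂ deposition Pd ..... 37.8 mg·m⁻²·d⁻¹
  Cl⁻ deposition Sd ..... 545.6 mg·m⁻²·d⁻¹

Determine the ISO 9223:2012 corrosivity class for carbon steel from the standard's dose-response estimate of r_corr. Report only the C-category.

carbon steel: T>10 °C ⇒ hinge -0.054·(16.5−10) = -0.3510
  Pd branch = 1.77·Pd^0.52·e^(0.02·RH+f) = 40 μm/a
  Sd branch = 0.102·Sd^0.62·e^(0.033·RH+0.04·T) = 133.1 μm/a
  sum: 40 + 133.1 → r_corr = 173.1 μm/a
ISO 9223 Table 2 (carbon steel): 80 < 173 ≤ 200 μm/a ⇒ C5

C5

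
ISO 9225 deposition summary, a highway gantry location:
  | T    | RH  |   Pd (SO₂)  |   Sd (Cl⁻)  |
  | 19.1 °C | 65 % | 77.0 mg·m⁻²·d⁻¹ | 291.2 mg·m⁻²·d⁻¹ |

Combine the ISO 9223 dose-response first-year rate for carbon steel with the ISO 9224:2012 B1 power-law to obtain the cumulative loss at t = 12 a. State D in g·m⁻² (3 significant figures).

carbon steel: f(T) = -0.054·(T−10) [T>10 °C] = -0.4914
  sulphur-dioxide contribution → 38.03 μm/a
  chloride contribution → 63.06 μm/a
  total first-year rate 101.1 μm/a
Power-law: D(12) = r_corr · 12^0.523
  D(12) = 101.1 × 12^0.523 = 101.1 × 3.668 = 370.8 μm
  Mass loss = 370.8 μm × 7.85 g/cm³ = 2911 g·m⁻²

D(12) = 2.91e+03 g·m⁻²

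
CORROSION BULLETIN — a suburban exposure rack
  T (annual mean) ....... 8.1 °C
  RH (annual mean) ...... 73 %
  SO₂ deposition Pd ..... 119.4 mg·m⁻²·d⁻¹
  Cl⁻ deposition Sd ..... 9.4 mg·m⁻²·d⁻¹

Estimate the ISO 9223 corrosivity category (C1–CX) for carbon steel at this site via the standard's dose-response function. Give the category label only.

C4

carbon steel: f(T) = +0.150·(T−10) [T≤10 °C] = -0.2850
  sulphur-dioxide contribution → 68.91 μm/a
  chloride contribution → 6.293 μm/a
  ⇒ r_corr(carbon steel) = 75.21 μm/a
ISO 9223 Table 2 (carbon steel): 50 < 75.2 ≤ 80 μm/a ⇒ C4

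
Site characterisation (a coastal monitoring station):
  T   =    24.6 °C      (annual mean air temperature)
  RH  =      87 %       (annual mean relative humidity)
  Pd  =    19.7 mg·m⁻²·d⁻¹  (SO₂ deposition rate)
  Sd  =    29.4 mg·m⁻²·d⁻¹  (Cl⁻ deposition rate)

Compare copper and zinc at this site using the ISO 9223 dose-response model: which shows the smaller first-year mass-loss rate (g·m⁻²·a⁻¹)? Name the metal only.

copper: f(T) = -0.080·(T−10) [T>10 °C] = -1.1680
  SO₂ term: 0.0053·19.7^0.26·exp(0.059·87-1.1680) = 0.6065
  Sd branch = 0.01025·Sd^0.27·e^(0.036·RH+0.049·T) = 1.954 μm/a
  r_corr = 0.6065 + 1.954 = 2.56 μm/a
  mass loss = 2.56 μm/a × 8.96 g/cm³ = 22.94 g·m⁻²·a⁻¹
zinc: f(T) = -0.071·(T−10) [T>10 °C] = -1.0366
  SO₂ term: 0.0129·19.7^0.44·exp(0.046·87-1.0366) = 0.929
  Cl⁻ term: 0.0175·29.4^0.57·exp(0.008·87+0.085·24.6) = 1.952
  r_corr = 0.929 + 1.952 = 2.881 μm/a
  mass loss = 2.881 μm/a × 7.14 g/cm³ = 20.57 g·m⁻²·a⁻¹
Ordering by g·m⁻²·a⁻¹: copper (22.9) > zinc (20.6)

zinc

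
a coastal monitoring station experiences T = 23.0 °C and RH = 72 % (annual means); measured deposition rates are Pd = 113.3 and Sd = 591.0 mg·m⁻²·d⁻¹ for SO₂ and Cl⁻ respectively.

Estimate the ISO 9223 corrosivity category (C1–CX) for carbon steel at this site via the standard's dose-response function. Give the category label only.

C5

carbon steel: T>10 °C ⇒ hinge -0.054·(23.0−10) = -0.7020
  SO₂ term: 1.77·113.3^0.52·exp(0.02·72-0.7020) = 43.32
  Cl⁻ term: 0.102·591.0^0.62·exp(0.033·72+0.04·23.0) = 144
  r_corr = 43.32 + 144 = 187.3 μm/a
Category bounds: 80…200 μm/a bracket r_corr ⇒ C5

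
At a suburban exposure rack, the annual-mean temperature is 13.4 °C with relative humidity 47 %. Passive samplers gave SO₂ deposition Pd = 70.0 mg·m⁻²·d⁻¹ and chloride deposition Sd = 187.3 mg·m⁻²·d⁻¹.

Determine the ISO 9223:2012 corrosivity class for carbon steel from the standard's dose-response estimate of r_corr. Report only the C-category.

C4

carbon steel: temperature factor f = -0.054·(3.4) = -0.1836
  Pd branch = 1.77·Pd^0.52·e^(0.02·RH+f) = 34.35 μm/a
  Sd branch = 0.102·Sd^0.62·e^(0.033·RH+0.04·T) = 21.08 μm/a
  sum: 34.35 + 21.08 → r_corr = 55.43 μm/a
ISO 9223 Table 2 (carbon steel): 50 < 55.4 ≤ 80 μm/a ⇒ C4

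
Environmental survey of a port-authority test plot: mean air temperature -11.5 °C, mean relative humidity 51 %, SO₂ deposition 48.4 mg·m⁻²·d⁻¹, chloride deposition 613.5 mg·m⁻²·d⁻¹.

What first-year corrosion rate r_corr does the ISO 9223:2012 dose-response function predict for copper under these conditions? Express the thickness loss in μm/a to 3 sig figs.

r_corr = 0.227 μm/a

copper: T≤10 °C ⇒ hinge +0.126·(-11.5−10) = -2.7090
  SO₂ term: 0.0053·48.4^0.26·exp(0.059·51-2.7090) = 0.01962
  Cl⁻ term: 0.01025·613.5^0.27·exp(0.036·51+0.049·-11.5) = 0.207
  sum: 0.01962 + 0.207 → r_corr = 0.2267 μm/a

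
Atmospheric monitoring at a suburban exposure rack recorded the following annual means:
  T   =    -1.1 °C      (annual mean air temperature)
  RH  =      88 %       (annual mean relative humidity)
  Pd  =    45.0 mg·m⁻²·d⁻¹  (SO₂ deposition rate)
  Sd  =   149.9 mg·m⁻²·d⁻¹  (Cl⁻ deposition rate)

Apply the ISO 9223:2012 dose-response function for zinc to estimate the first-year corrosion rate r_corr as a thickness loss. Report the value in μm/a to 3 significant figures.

r_corr = 3.15 μm/a

zinc: temperature factor f = +0.038·(-11.1) = -0.4218
  sulphur-dioxide contribution → 2.587 μm/a
  chloride contribution → 0.5602 μm/a
  ⇒ r_corr(zinc) = 3.148 μm/a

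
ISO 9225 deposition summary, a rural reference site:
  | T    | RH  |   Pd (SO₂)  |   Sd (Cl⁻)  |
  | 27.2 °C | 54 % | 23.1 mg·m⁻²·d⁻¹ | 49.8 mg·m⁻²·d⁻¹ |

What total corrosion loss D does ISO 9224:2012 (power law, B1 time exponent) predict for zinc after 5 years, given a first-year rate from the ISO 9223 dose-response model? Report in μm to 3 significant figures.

D(5) = 10.0 μm

zinc: temperature factor f = -0.071·(17.2) = -1.2212
  Pd branch = 0.0129·Pd^0.44·e^(0.046·RH+f) = 0.1816 μm/a
  Sd branch = 0.0175·Sd^0.57·e^(0.008·RH+0.085·T) = 2.524 μm/a
  r_corr = 0.1816 + 2.524 = 2.706 μm/a
ISO 9224: D(t) = r_corr · t^b with b = 0.813 (zinc, B1)
  D(5) = 2.706 × 5^0.813 = 2.706 × 3.701 = 10.01 μm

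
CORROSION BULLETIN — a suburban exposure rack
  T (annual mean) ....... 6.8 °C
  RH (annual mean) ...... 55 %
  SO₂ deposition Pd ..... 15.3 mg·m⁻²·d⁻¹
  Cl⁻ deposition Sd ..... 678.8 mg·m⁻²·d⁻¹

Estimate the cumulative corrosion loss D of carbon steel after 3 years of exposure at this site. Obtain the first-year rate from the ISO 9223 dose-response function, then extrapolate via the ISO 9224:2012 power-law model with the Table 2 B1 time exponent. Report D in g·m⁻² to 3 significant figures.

carbon steel: T≤10 °C ⇒ hinge +0.150·(6.8−10) = -0.4800
  sulphur-dioxide contribution → 13.59 μm/a
  chloride contribution → 46.84 μm/a
  ⇒ r_corr(carbon steel) = 60.44 μm/a
Long-term exponent b (ISO 9224 Table 2, B1) = 0.523
  D(3) = 60.44 × 3^0.523 = 60.44 × 1.776 = 107.4 μm
  Mass loss = 107.4 μm × 7.85 g/cm³ = 842.7 g·m⁻²

D(3) = 843 g·m⁻²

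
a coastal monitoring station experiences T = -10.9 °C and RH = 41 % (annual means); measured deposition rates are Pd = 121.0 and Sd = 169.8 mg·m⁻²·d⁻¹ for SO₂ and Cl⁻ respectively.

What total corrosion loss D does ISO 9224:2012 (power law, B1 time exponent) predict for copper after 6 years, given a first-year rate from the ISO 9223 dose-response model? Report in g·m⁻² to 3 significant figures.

copper: f(T) = +0.126·(T−10) [T≤10 °C] = -2.6334
  Pd branch = 0.0053·Pd^0.26·e^(0.059·RH+f) = 0.01488 μm/a
  Cl⁻ term: 0.01025·169.8^0.27·exp(0.036·41+0.049·-10.9) = 0.1052
  r_corr = 0.01488 + 0.1052 = 0.12 μm/a
Power-law: D(6) = r_corr · 6^0.667
  D(6) = 0.12 × 6^0.667 = 0.12 × 3.304 = 0.3966 μm
  Mass loss = 0.3966 μm × 8.96 g/cm³ = 3.554 g·m⁻²

D(6) = 3.55 g·m⁻²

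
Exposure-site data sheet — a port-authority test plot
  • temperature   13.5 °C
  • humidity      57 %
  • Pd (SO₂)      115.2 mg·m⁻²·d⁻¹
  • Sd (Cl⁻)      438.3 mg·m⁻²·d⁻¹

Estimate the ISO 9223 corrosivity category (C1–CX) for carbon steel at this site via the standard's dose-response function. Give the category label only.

carbon steel: temperature factor f = -0.054·(3.5) = -0.1890
  SO₂ term: 1.77·115.2^0.52·exp(0.02·57-0.1890) = 54.07
  Cl⁻ term: 0.102·438.3^0.62·exp(0.033·57+0.04·13.5) = 49.88
  sum: 54.07 + 49.88 → r_corr = 103.9 μm/a
104 μm/a falls in (80, 200] for carbon steel → category C5

C5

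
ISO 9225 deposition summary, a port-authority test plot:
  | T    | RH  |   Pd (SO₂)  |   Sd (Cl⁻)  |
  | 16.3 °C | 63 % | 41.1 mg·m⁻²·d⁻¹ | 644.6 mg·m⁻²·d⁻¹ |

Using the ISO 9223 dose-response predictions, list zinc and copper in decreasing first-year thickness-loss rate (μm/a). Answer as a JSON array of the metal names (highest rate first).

zinc: temperature factor f = -0.071·(6.3) = -0.4473
  Pd branch = 0.0129·Pd^0.44·e^(0.046·RH+f) = 0.7674 μm/a
  Sd branch = 0.0175·Sd^0.57·e^(0.008·RH+0.085·T) = 4.623 μm/a
  sum: 0.7674 + 4.623 → r_corr = 5.39 μm/a
copper: T>10 °C ⇒ hinge -0.080·(16.3−10) = -0.5040
  SO₂ term: 0.0053·41.1^0.26·exp(0.059·63-0.5040) = 0.3461
  Sd branch = 0.01025·Sd^0.27·e^(0.036·RH+0.049·T) = 1.262 μm/a
  r_corr = 0.3461 + 1.262 = 1.608 μm/a
Ordering by μm/a: zinc (5.39) > copper (1.61)

["zinc", "copper"]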